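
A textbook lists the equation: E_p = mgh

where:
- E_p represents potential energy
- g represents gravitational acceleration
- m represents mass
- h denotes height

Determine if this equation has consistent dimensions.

Yes

E_p (potential energy) has dimensions [L^2 M T^-2].
g (gravitational acceleration) has dimensions [L T^-2].
m (mass) has dimensions [M].
h (height) has dimensions [L].

Left side: [L^2 M T^-2]
Right side: [L^2 M T^-2]

Both sides have the same dimensions, so the equation is dimensionally consistent.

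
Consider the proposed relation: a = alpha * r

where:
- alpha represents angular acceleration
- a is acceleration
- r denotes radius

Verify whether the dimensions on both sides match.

Yes

alpha (angular acceleration) has dimensions [T^-2].
a (acceleration) has dimensions [L T^-2].
r (radius) has dimensions [L].

Left side: [L T^-2]
Right side: [L T^-2]

Both sides have the same dimensions, so the equation is dimensionally consistent.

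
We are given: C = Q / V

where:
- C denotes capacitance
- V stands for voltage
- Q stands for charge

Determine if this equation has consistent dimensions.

Yes

C (capacitance) has dimensions [I^2 L^-2 M^-1 T^4].
V (voltage) has dimensions [I^-1 L^2 M T^-3].
Q (charge) has dimensions [I T].

Left side: [I^2 L^-2 M^-1 T^4]
Right side: [I^2 L^-2 M^-1 T^4]

Both sides have the same dimensions, so the equation is dimensionally consistent.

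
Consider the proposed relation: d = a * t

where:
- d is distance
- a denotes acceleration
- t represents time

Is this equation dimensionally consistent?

No

d (distance) has dimensions [L].
a (acceleration) has dimensions [L T^-2].
t (time) has dimensions [T].

Left side: [L]
Right side: [L T^-1]

The two sides have different dimensions, so the equation is NOT dimensionally consistent.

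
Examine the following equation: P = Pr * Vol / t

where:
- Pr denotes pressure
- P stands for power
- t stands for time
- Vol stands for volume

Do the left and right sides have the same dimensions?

Yes

Pr (pressure) has dimensions [L^-1 M T^-2].
P (power) has dimensions [L^2 M T^-3].
t (time) has dimensions [T].
Vol (volume) has dimensions [L^3].

Left side: [L^2 M T^-3]
Right side: [L^2 M T^-3]

Both sides have the same dimensions, so the equation is dimensionally consistent.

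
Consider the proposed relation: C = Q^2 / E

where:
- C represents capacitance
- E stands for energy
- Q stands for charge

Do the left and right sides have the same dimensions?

Yes

C (capacitance) has dimensions [I^2 L^-2 M^-1 T^4].
E (energy) has dimensions [L^2 M T^-2].
Q (charge) has dimensions [I T].

Left side: [I^2 L^-2 M^-1 T^4]
Right side: [I^2 L^-2 M^-1 T^4]

Both sides have the same dimensions, so the equation is dimensionally consistent.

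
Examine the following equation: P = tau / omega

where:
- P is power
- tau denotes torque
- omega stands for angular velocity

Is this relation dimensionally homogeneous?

No

P (power) has dimensions [L^2 M T^-3].
tau (torque) has dimensions [L^2 M T^-2].
omega (angular velocity) has dimensions [T^-1].

Left side: [L^2 M T^-3]
Right side: [L^2 M T^-1]

The two sides have different dimensions, so the equation is NOT dimensionally consistent.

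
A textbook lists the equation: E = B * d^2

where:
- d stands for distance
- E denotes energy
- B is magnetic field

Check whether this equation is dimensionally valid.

No

d (distance) has dimensions [L].
E (energy) has dimensions [L^2 M T^-2].
B (magnetic field) has dimensions [I^-1 M T^-2].

Left side: [L^2 M T^-2]
Right side: [I^-1 L^2 M T^-2]

The two sides have different dimensions, so the equation is NOT dimensionally consistent.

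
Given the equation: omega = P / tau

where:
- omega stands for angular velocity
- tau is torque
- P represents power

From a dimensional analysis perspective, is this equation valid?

Yes

omega (angular velocity) has dimensions [T^-1].
tau (torque) has dimensions [L^2 M T^-2].
P (power) has dimensions [L^2 M T^-3].

Left side: [T^-1]
Right side: [T^-1]

Both sides have the same dimensions, so the equation is dimensionally consistent.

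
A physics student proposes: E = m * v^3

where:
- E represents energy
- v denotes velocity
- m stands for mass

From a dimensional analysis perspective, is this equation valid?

No

E (energy) has dimensions [L^2 M T^-2].
v (velocity) has dimensions [L T^-1].
m (mass) has dimensions [M].

Left side: [L^2 M T^-2]
Right side: [L^3 M T^-3]

The two sides have different dimensions, so the equation is NOT dimensionally consistent.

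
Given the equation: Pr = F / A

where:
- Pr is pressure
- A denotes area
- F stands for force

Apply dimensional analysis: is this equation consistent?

Yes

Pr (pressure) has dimensions [L^-1 M T^-2].
A (area) has dimensions [L^2].
F (force) has dimensions [L M T^-2].

Left side: [L^-1 M T^-2]
Right side: [L^-1 M T^-2]

Both sides have the same dimensions, so the equation is dimensionally consistent.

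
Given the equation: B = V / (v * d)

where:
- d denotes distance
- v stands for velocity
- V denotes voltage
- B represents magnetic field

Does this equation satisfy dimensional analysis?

Yes

d (distance) has dimensions [L].
v (velocity) has dimensions [L T^-1].
V (voltage) has dimensions [I^-1 L^2 M T^-3].
B (magnetic field) has dimensions [I^-1 M T^-2].

Left side: [I^-1 M T^-2]
Right side: [I^-1 M T^-2]

Both sides have the same dimensions, so the equation is dimensionally consistent.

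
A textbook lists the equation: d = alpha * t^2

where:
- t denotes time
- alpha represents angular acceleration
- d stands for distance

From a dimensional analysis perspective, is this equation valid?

No

t (time) has dimensions [T].
alpha (angular acceleration) has dimensions [T^-2].
d (distance) has dimensions [L].

Left side: [L]
Right side: [dimensionless]

The two sides have different dimensions, so the equation is NOT dimensionally consistent.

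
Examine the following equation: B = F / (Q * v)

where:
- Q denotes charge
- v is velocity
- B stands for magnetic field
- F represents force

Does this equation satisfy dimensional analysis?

Yes

Q (charge) has dimensions [I T].
v (velocity) has dimensions [L T^-1].
B (magnetic field) has dimensions [I^-1 M T^-2].
F (force) has dimensions [L M T^-2].

Left side: [I^-1 M T^-2]
Right side: [I^-1 M T^-2]

Both sides have the same dimensions, so the equation is dimensionally consistent.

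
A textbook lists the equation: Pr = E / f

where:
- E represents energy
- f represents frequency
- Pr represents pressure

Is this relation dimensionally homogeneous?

No

E (energy) has dimensions [L^2 M T^-2].
f (frequency) has dimensions [T^-1].
Pr (pressure) has dimensions [L^-1 M T^-2].

Left side: [L^-1 M T^-2]
Right side: [L^2 M T^-1]

The two sides have different dimensions, so the equation is NOT dimensionally consistent.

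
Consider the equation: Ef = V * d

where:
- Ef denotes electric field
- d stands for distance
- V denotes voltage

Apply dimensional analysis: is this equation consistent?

No

Ef (electric field) has dimensions [I^-1 L M T^-3].
d (distance) has dimensions [L].
V (voltage) has dimensions [I^-1 L^2 M T^-3].

Left side: [I^-1 L M T^-3]
Right side: [I^-1 L^3 M T^-3]

The two sides have different dimensions, so the equation is NOT dimensionally consistent.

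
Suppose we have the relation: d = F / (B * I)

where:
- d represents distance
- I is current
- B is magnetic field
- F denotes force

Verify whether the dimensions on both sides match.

Yes

d (distance) has dimensions [L].
I (current) has dimensions [I].
B (magnetic field) has dimensions [I^-1 M T^-2].
F (force) has dimensions [L M T^-2].

Left side: [L]
Right side: [L]

Both sides have the same dimensions, so the equation is dimensionally consistent.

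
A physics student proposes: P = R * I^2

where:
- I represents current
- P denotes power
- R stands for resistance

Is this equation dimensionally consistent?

Yes

I (current) has dimensions [I].
P (power) has dimensions [L^2 M T^-3].
R (resistance) has dimensions [I^-2 L^2 M T^-3].

Left side: [L^2 M T^-3]
Right side: [L^2 M T^-3]

Both sides have the same dimensions, so the equation is dimensionally consistent.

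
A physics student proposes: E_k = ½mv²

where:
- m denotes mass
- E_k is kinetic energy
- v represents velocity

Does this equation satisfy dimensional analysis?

Yes

m (mass) has dimensions [M].
E_k (kinetic energy) has dimensions [L^2 M T^-2].
v (velocity) has dimensions [L T^-1].

Left side: [L^2 M T^-2]
Right side: [L^2 M T^-2]

Both sides have the same dimensions, so the equation is dimensionally consistent.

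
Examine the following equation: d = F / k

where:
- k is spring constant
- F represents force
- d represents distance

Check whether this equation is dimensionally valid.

Yes

k (spring constant) has dimensions [M T^-2].
F (force) has dimensions [L M T^-2].
d (distance) has dimensions [L].

Left side: [L]
Right side: [L]

Both sides have the same dimensions, so the equation is dimensionally consistent.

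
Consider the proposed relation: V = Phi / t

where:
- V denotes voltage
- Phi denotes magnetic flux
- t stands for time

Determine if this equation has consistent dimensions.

Yes

V (voltage) has dimensions [I^-1 L^2 M T^-3].
Phi (magnetic flux) has dimensions [I^-1 L^2 M T^-2].
t (time) has dimensions [T].

Left side: [I^-1 L^2 M T^-3]
Right side: [I^-1 L^2 M T^-3]

Both sides have the same dimensions, so the equation is dimensionally consistent.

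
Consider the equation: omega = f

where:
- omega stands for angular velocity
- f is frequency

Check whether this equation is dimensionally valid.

Yes

omega (angular velocity) has dimensions [T^-1].
f (frequency) has dimensions [T^-1].

Left side: [T^-1]
Right side: [T^-1]

Both sides have the same dimensions, so the equation is dimensionally consistent.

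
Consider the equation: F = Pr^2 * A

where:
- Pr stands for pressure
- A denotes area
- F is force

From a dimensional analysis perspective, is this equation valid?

No

Pr (pressure) has dimensions [L^-1 M T^-2].
A (area) has dimensions [L^2].
F (force) has dimensions [L M T^-2].

Left side: [L M T^-2]
Right side: [M^2 T^-4]

The two sides have different dimensions, so the equation is NOT dimensionally consistent.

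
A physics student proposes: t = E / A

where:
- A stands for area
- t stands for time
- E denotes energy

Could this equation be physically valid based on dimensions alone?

No

A (area) has dimensions [L^2].
t (time) has dimensions [T].
E (energy) has dimensions [L^2 M T^-2].

Left side: [T]
Right side: [M T^-2]

The two sides have different dimensions, so the equation is NOT dimensionally consistent.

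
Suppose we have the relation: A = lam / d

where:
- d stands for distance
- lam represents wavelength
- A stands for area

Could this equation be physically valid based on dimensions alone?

No

d (distance) has dimensions [L].
lam (wavelength) has dimensions [L].
A (area) has dimensions [L^2].

Left side: [L^2]
Right side: [dimensionless]

The two sides have different dimensions, so the equation is NOT dimensionally consistent.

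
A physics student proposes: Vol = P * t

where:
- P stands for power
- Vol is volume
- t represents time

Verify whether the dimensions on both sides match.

No

P (power) has dimensions [L^2 M T^-3].
Vol (volume) has dimensions [L^3].
t (time) has dimensions [T].

Left side: [L^3]
Right side: [L^2 M T^-2]

The two sides have different dimensions, so the equation is NOT dimensionally consistent.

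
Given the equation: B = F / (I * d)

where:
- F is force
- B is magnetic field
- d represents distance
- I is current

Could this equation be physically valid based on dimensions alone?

Yes

F (force) has dimensions [L M T^-2].
B (magnetic field) has dimensions [I^-1 M T^-2].
d (distance) has dimensions [L].
I (current) has dimensions [I].

Left side: [I^-1 M T^-2]
Right side: [I^-1 M T^-2]

Both sides have the same dimensions, so the equation is dimensionally consistent.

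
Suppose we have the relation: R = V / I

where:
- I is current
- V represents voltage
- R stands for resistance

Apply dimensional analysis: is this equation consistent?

Yes

I (current) has dimensions [I].
V (voltage) has dimensions [I^-1 L^2 M T^-3].
R (resistance) has dimensions [I^-2 L^2 M T^-3].

Left side: [I^-2 L^2 M T^-3]
Right side: [I^-2 L^2 M T^-3]

Both sides have the same dimensions, so the equation is dimensionally consistent.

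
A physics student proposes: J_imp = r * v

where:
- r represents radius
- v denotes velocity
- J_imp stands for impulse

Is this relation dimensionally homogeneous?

No

r (radius) has dimensions [L].
v (velocity) has dimensions [L T^-1].
J_imp (impulse) has dimensions [L M T^-1].

Left side: [L M T^-1]
Right side: [L^2 T^-1]

The two sides have different dimensions, so the equation is NOT dimensionally consistent.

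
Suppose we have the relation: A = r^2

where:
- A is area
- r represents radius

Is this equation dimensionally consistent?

Yes

A (area) has dimensions [L^2].
r (radius) has dimensions [L].

Left side: [L^2]
Right side: [L^2]

Both sides have the same dimensions, so the equation is dimensionally consistent.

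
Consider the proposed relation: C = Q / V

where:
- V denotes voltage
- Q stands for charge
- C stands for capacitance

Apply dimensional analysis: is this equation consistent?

Yes

V (voltage) has dimensions [I^-1 L^2 M T^-3].
Q (charge) has dimensions [I T].
C (capacitance) has dimensions [I^2 L^-2 M^-1 T^4].

Left side: [I^2 L^-2 M^-1 T^4]
Right side: [I^2 L^-2 M^-1 T^4]

Both sides have the same dimensions, so the equation is dimensionally consistent.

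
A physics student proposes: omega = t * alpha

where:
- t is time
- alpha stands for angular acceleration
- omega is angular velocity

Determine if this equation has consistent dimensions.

Yes

t (time) has dimensions [T].
alpha (angular acceleration) has dimensions [T^-2].
omega (angular velocity) has dimensions [T^-1].

Left side: [T^-1]
Right side: [T^-1]

Both sides have the same dimensions, so the equation is dimensionally consistent.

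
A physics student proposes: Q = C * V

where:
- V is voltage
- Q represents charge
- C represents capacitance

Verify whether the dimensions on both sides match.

Yes

V (voltage) has dimensions [I^-1 L^2 M T^-3].
Q (charge) has dimensions [I T].
C (capacitance) has dimensions [I^2 L^-2 M^-1 T^4].

Left side: [I T]
Right side: [I T]

Both sides have the same dimensions, so the equation is dimensionally consistent.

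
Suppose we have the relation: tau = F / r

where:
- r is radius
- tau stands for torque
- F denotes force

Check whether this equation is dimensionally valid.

No

r (radius) has dimensions [L].
tau (torque) has dimensions [L^2 M T^-2].
F (force) has dimensions [L M T^-2].

Left side: [L^2 M T^-2]
Right side: [M T^-2]

The two sides have different dimensions, so the equation is NOT dimensionally consistent.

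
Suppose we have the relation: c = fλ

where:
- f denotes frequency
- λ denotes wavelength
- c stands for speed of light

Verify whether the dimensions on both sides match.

Yes

f (frequency) has dimensions [T^-1].
λ (wavelength) has dimensions [L].
c (speed of light) has dimensions [L T^-1].

Left side: [L T^-1]
Right side: [L T^-1]

Both sides have the same dimensions, so the equation is dimensionally consistent.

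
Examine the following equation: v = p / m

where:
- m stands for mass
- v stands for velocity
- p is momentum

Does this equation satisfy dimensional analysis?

Yes

m (mass) has dimensions [M].
v (velocity) has dimensions [L T^-1].
p (momentum) has dimensions [L M T^-1].

Left side: [L T^-1]
Right side: [L T^-1]

Both sides have the same dimensions, so the equation is dimensionally consistent.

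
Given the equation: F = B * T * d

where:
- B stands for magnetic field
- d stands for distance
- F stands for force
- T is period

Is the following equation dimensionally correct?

No

B (magnetic field) has dimensions [I^-1 M T^-2].
d (distance) has dimensions [L].
F (force) has dimensions [L M T^-2].
T (period) has dimensions [T].

Left side: [L M T^-2]
Right side: [I^-1 L M T^-1]

The two sides have different dimensions, so the equation is NOT dimensionally consistent.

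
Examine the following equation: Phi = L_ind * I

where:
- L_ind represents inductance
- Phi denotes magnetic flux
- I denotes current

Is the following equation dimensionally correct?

Yes

L_ind (inductance) has dimensions [I^-2 L^2 M T^-2].
Phi (magnetic flux) has dimensions [I^-1 L^2 M T^-2].
I (current) has dimensions [I].

Left side: [I^-1 L^2 M T^-2]
Right side: [I^-1 L^2 M T^-2]

Both sides have the same dimensions, so the equation is dimensionally consistent.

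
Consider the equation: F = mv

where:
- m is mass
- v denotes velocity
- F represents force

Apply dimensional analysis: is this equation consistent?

No

m (mass) has dimensions [M].
v (velocity) has dimensions [L T^-1].
F (force) has dimensions [L M T^-2].

Left side: [L M T^-2]
Right side: [L M T^-1]

The two sides have different dimensions, so the equation is NOT dimensionally consistent.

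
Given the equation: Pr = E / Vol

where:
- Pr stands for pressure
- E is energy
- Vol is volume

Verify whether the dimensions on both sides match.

Yes

Pr (pressure) has dimensions [L^-1 M T^-2].
E (energy) has dimensions [L^2 M T^-2].
Vol (volume) has dimensions [L^3].

Left side: [L^-1 M T^-2]
Right side: [L^-1 M T^-2]

Both sides have the same dimensions, so the equation is dimensionally consistent.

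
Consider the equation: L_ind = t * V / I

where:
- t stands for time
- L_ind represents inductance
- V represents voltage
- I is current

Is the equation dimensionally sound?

Yes

t (time) has dimensions [T].
L_ind (inductance) has dimensions [I^-2 L^2 M T^-2].
V (voltage) has dimensions [I^-1 L^2 M T^-3].
I (current) has dimensions [I].

Left side: [I^-2 L^2 M T^-2]
Right side: [I^-2 L^2 M T^-2]

Both sides have the same dimensions, so the equation is dimensionally consistent.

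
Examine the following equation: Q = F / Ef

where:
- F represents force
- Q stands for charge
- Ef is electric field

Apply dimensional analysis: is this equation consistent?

Yes

F (force) has dimensions [L M T^-2].
Q (charge) has dimensions [I T].
Ef (electric field) has dimensions [I^-1 L M T^-3].

Left side: [I T]
Right side: [I T]

Both sides have the same dimensions, so the equation is dimensionally consistent.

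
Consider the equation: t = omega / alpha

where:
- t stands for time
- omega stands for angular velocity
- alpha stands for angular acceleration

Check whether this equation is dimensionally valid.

Yes

t (time) has dimensions [T].
omega (angular velocity) has dimensions [T^-1].
alpha (angular acceleration) has dimensions [T^-2].

Left side: [T]
Right side: [T]

Both sides have the same dimensions, so the equation is dimensionally consistent.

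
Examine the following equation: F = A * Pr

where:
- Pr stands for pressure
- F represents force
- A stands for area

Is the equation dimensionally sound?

Yes

Pr (pressure) has dimensions [L^-1 M T^-2].
F (force) has dimensions [L M T^-2].
A (area) has dimensions [L^2].

Left side: [L M T^-2]
Right side: [L M T^-2]

Both sides have the same dimensions, so the equation is dimensionally consistent.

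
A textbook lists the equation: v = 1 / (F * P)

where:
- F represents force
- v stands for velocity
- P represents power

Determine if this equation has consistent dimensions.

No

F (force) has dimensions [L M T^-2].
v (velocity) has dimensions [L T^-1].
P (power) has dimensions [L^2 M T^-3].

Left side: [L T^-1]
Right side: [L^-3 M^-2 T^5]

The two sides have different dimensions, so the equation is NOT dimensionally consistent.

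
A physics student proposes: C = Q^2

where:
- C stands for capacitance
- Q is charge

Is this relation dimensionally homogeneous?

No

C (capacitance) has dimensions [I^2 L^-2 M^-1 T^4].
Q (charge) has dimensions [I T].

Left side: [I^2 L^-2 M^-1 T^4]
Right side: [I^2 T^2]

The two sides have different dimensions, so the equation is NOT dimensionally consistent.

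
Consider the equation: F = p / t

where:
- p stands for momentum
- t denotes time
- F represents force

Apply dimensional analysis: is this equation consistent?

Yes

p (momentum) has dimensions [L M T^-1].
t (time) has dimensions [T].
F (force) has dimensions [L M T^-2].

Left side: [L M T^-2]
Right side: [L M T^-2]

Both sides have the same dimensions, so the equation is dimensionally consistent.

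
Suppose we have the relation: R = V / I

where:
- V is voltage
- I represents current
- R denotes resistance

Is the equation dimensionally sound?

Yes

V (voltage) has dimensions [I^-1 L^2 M T^-3].
I (current) has dimensions [I].
R (resistance) has dimensions [I^-2 L^2 M T^-3].

Left side: [I^-2 L^2 M T^-3]
Right side: [I^-2 L^2 M T^-3]

Both sides have the same dimensions, so the equation is dimensionally consistent.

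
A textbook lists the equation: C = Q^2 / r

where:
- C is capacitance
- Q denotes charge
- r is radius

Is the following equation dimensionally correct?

No

C (capacitance) has dimensions [I^2 L^-2 M^-1 T^4].
Q (charge) has dimensions [I T].
r (radius) has dimensions [L].

Left side: [I^2 L^-2 M^-1 T^4]
Right side: [I^2 L^-1 T^2]

The two sides have different dimensions, so the equation is NOT dimensionally consistent.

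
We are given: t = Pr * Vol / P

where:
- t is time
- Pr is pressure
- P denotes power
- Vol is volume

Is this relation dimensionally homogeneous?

Yes

t (time) has dimensions [T].
Pr (pressure) has dimensions [L^-1 M T^-2].
P (power) has dimensions [L^2 M T^-3].
Vol (volume) has dimensions [L^3].

Left side: [T]
Right side: [T]

Both sides have the same dimensions, so the equation is dimensionally consistent.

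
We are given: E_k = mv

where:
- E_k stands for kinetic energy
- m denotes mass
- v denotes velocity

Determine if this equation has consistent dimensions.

No

E_k (kinetic energy) has dimensions [L^2 M T^-2].
m (mass) has dimensions [M].
v (velocity) has dimensions [L T^-1].

Left side: [L^2 M T^-2]
Right side: [L M T^-1]

The two sides have different dimensions, so the equation is NOT dimensionally consistent.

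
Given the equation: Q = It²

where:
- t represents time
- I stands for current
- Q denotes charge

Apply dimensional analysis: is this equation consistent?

No

t (time) has dimensions [T].
I (current) has dimensions [I].
Q (charge) has dimensions [I T].

Left side: [I T]
Right side: [I T^2]

The two sides have different dimensions, so the equation is NOT dimensionally consistent.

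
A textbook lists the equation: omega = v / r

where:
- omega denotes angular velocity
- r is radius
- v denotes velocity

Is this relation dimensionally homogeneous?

Yes

omega (angular velocity) has dimensions [T^-1].
r (radius) has dimensions [L].
v (velocity) has dimensions [L T^-1].

Left side: [T^-1]
Right side: [T^-1]

Both sides have the same dimensions, so the equation is dimensionally consistent.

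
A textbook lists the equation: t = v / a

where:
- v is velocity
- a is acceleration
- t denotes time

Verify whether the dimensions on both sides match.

Yes

v (velocity) has dimensions [L T^-1].
a (acceleration) has dimensions [L T^-2].
t (time) has dimensions [T].

Left side: [T]
Right side: [T]

Both sides have the same dimensions, so the equation is dimensionally consistent.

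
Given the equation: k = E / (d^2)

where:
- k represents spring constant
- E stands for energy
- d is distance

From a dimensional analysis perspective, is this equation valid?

Yes

k (spring constant) has dimensions [M T^-2].
E (energy) has dimensions [L^2 M T^-2].
d (distance) has dimensions [L].

Left side: [M T^-2]
Right side: [M T^-2]

Both sides have the same dimensions, so the equation is dimensionally consistent.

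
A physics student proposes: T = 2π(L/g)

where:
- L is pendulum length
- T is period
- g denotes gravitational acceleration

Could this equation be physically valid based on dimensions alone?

No

L (pendulum length) has dimensions [L].
T (period) has dimensions [T].
g (gravitational acceleration) has dimensions [L T^-2].

Left side: [T]
Right side: [T^2]

The two sides have different dimensions, so the equation is NOT dimensionally consistent.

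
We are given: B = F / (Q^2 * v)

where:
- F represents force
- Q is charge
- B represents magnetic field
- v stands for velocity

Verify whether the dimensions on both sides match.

No

F (force) has dimensions [L M T^-2].
Q (charge) has dimensions [I T].
B (magnetic field) has dimensions [I^-1 M T^-2].
v (velocity) has dimensions [L T^-1].

Left side: [I^-1 M T^-2]
Right side: [I^-2 M T^-3]

The two sides have different dimensions, so the equation is NOT dimensionally consistent.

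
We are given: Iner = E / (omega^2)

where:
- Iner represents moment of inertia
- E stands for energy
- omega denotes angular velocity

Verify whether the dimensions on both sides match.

Yes

Iner (moment of inertia) has dimensions [L^2 M].
E (energy) has dimensions [L^2 M T^-2].
omega (angular velocity) has dimensions [T^-1].

Left side: [L^2 M]
Right side: [L^2 M]

Both sides have the same dimensions, so the equation is dimensionally consistent.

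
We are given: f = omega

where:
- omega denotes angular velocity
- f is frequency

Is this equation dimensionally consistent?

Yes

omega (angular velocity) has dimensions [T^-1].
f (frequency) has dimensions [T^-1].

Left side: [T^-1]
Right side: [T^-1]

Both sides have the same dimensions, so the equation is dimensionally consistent.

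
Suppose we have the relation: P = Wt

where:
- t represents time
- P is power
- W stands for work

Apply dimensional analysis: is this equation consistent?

No

t (time) has dimensions [T].
P (power) has dimensions [L^2 M T^-3].
W (work) has dimensions [L^2 M T^-2].

Left side: [L^2 M T^-3]
Right side: [L^2 M T^-1]

The two sides have different dimensions, so the equation is NOT dimensionally consistent.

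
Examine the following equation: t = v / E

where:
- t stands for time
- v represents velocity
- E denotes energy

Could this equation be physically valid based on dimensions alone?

No

t (time) has dimensions [T].
v (velocity) has dimensions [L T^-1].
E (energy) has dimensions [L^2 M T^-2].

Left side: [T]
Right side: [L^-1 M^-1 T]

The two sides have different dimensions, so the equation is NOT dimensionally consistent.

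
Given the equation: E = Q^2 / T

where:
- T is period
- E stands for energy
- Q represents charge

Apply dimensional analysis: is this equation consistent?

No

T (period) has dimensions [T].
E (energy) has dimensions [L^2 M T^-2].
Q (charge) has dimensions [I T].

Left side: [L^2 M T^-2]
Right side: [I^2 T]

The two sides have different dimensions, so the equation is NOT dimensionally consistent.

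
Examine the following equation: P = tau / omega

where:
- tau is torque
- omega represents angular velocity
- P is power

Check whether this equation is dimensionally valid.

No

tau (torque) has dimensions [L^2 M T^-2].
omega (angular velocity) has dimensions [T^-1].
P (power) has dimensions [L^2 M T^-3].

Left side: [L^2 M T^-3]
Right side: [L^2 M T^-1]

The two sides have different dimensions, so the equation is NOT dimensionally consistent.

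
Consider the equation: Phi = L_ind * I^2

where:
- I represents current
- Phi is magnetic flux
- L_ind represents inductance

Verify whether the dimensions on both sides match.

No

I (current) has dimensions [I].
Phi (magnetic flux) has dimensions [I^-1 L^2 M T^-2].
L_ind (inductance) has dimensions [I^-2 L^2 M T^-2].

Left side: [I^-1 L^2 M T^-2]
Right side: [L^2 M T^-2]

The two sides have different dimensions, so the equation is NOT dimensionally consistent.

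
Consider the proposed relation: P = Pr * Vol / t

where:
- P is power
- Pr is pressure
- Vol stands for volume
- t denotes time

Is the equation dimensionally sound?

Yes

P (power) has dimensions [L^2 M T^-3].
Pr (pressure) has dimensions [L^-1 M T^-2].
Vol (volume) has dimensions [L^3].
t (time) has dimensions [T].

Left side: [L^2 M T^-3]
Right side: [L^2 M T^-3]

Both sides have the same dimensions, so the equation is dimensionally consistent.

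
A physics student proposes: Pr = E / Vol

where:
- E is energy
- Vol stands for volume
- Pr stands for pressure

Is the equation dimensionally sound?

Yes

E (energy) has dimensions [L^2 M T^-2].
Vol (volume) has dimensions [L^3].
Pr (pressure) has dimensions [L^-1 M T^-2].

Left side: [L^-1 M T^-2]
Right side: [L^-1 M T^-2]

Both sides have the same dimensions, so the equation is dimensionally consistent.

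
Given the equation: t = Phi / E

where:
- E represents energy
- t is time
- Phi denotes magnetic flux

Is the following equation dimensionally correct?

No

E (energy) has dimensions [L^2 M T^-2].
t (time) has dimensions [T].
Phi (magnetic flux) has dimensions [I^-1 L^2 M T^-2].

Left side: [T]
Right side: [I^-1]

The two sides have different dimensions, so the equation is NOT dimensionally consistent.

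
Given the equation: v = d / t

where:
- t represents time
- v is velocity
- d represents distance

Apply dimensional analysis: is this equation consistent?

Yes

t (time) has dimensions [T].
v (velocity) has dimensions [L T^-1].
d (distance) has dimensions [L].

Left side: [L T^-1]
Right side: [L T^-1]

Both sides have the same dimensions, so the equation is dimensionally consistent.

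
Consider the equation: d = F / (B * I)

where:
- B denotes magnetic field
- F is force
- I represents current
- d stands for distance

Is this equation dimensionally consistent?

Yes

B (magnetic field) has dimensions [I^-1 M T^-2].
F (force) has dimensions [L M T^-2].
I (current) has dimensions [I].
d (distance) has dimensions [L].

Left side: [L]
Right side: [L]

Both sides have the same dimensions, so the equation is dimensionally consistent.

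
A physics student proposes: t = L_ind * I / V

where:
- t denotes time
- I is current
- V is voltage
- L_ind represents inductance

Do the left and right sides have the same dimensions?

Yes

t (time) has dimensions [T].
I (current) has dimensions [I].
V (voltage) has dimensions [I^-1 L^2 M T^-3].
L_ind (inductance) has dimensions [I^-2 L^2 M T^-2].

Left side: [T]
Right side: [T]

Both sides have the same dimensions, so the equation is dimensionally consistent.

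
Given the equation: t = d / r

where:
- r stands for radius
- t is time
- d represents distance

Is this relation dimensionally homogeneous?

No

r (radius) has dimensions [L].
t (time) has dimensions [T].
d (distance) has dimensions [L].

Left side: [T]
Right side: [dimensionless]

The two sides have different dimensions, so the equation is NOT dimensionally consistent.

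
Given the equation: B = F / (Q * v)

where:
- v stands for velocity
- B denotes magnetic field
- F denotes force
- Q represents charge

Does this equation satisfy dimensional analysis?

Yes

v (velocity) has dimensions [L T^-1].
B (magnetic field) has dimensions [I^-1 M T^-2].
F (force) has dimensions [L M T^-2].
Q (charge) has dimensions [I T].

Left side: [I^-1 M T^-2]
Right side: [I^-1 M T^-2]

Both sides have the same dimensions, so the equation is dimensionally consistent.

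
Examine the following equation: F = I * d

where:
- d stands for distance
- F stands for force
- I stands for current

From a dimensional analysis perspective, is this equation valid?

No

d (distance) has dimensions [L].
F (force) has dimensions [L M T^-2].
I (current) has dimensions [I].

Left side: [L M T^-2]
Right side: [I L]

The two sides have different dimensions, so the equation is NOT dimensionally consistent.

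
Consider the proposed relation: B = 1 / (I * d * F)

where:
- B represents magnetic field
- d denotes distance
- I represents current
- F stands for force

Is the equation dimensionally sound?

No

B (magnetic field) has dimensions [I^-1 M T^-2].
d (distance) has dimensions [L].
I (current) has dimensions [I].
F (force) has dimensions [L M T^-2].

Left side: [I^-1 M T^-2]
Right side: [I^-1 L^-2 M^-1 T^2]

The two sides have different dimensions, so the equation is NOT dimensionally consistent.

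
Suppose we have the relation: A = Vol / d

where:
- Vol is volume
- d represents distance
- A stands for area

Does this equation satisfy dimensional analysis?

Yes

Vol (volume) has dimensions [L^3].
d (distance) has dimensions [L].
A (area) has dimensions [L^2].

Left side: [L^2]
Right side: [L^2]

Both sides have the same dimensions, so the equation is dimensionally consistent.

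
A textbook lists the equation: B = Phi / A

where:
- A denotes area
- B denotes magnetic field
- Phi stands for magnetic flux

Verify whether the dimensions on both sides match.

Yes

A (area) has dimensions [L^2].
B (magnetic field) has dimensions [I^-1 M T^-2].
Phi (magnetic flux) has dimensions [I^-1 L^2 M T^-2].

Left side: [I^-1 M T^-2]
Right side: [I^-1 M T^-2]

Both sides have the same dimensions, so the equation is dimensionally consistent.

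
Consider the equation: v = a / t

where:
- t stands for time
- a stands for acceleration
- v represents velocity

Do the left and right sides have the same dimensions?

No

t (time) has dimensions [T].
a (acceleration) has dimensions [L T^-2].
v (velocity) has dimensions [L T^-1].

Left side: [L T^-1]
Right side: [L T^-3]

The two sides have different dimensions, so the equation is NOT dimensionally consistent.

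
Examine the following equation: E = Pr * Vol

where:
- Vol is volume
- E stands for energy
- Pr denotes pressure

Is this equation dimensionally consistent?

Yes

Vol (volume) has dimensions [L^3].
E (energy) has dimensions [L^2 M T^-2].
Pr (pressure) has dimensions [L^-1 M T^-2].

Left side: [L^2 M T^-2]
Right side: [L^2 M T^-2]

Both sides have the same dimensions, so the equation is dimensionally consistent.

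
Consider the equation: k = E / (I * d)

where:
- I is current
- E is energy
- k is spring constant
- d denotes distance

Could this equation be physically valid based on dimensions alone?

No

I (current) has dimensions [I].
E (energy) has dimensions [L^2 M T^-2].
k (spring constant) has dimensions [M T^-2].
d (distance) has dimensions [L].

Left side: [M T^-2]
Right side: [I^-1 L M T^-2]

The two sides have different dimensions, so the equation is NOT dimensionally consistent.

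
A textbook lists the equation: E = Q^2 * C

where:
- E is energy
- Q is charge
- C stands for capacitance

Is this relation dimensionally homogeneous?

No

E (energy) has dimensions [L^2 M T^-2].
Q (charge) has dimensions [I T].
C (capacitance) has dimensions [I^2 L^-2 M^-1 T^4].

Left side: [L^2 M T^-2]
Right side: [I^4 L^-2 M^-1 T^6]

The two sides have different dimensions, so the equation is NOT dimensionally consistent.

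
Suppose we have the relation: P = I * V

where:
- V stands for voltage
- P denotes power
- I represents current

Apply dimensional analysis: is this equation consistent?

Yes

V (voltage) has dimensions [I^-1 L^2 M T^-3].
P (power) has dimensions [L^2 M T^-3].
I (current) has dimensions [I].

Left side: [L^2 M T^-3]
Right side: [L^2 M T^-3]

Both sides have the same dimensions, so the equation is dimensionally consistent.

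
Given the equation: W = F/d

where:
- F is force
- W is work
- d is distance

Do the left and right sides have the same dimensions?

No

F (force) has dimensions [L M T^-2].
W (work) has dimensions [L^2 M T^-2].
d (distance) has dimensions [L].

Left side: [L^2 M T^-2]
Right side: [M T^-2]

The two sides have different dimensions, so the equation is NOT dimensionally consistent.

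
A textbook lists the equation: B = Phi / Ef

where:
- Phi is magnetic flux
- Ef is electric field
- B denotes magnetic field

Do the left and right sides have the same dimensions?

No

Phi (magnetic flux) has dimensions [I^-1 L^2 M T^-2].
Ef (electric field) has dimensions [I^-1 L M T^-3].
B (magnetic field) has dimensions [I^-1 M T^-2].

Left side: [I^-1 M T^-2]
Right side: [L T]

The two sides have different dimensions, so the equation is NOT dimensionally consistent.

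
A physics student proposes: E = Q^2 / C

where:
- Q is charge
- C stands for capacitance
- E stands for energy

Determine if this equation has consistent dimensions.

Yes

Q (charge) has dimensions [I T].
C (capacitance) has dimensions [I^2 L^-2 M^-1 T^4].
E (energy) has dimensions [L^2 M T^-2].

Left side: [L^2 M T^-2]
Right side: [L^2 M T^-2]

Both sides have the same dimensions, so the equation is dimensionally consistent.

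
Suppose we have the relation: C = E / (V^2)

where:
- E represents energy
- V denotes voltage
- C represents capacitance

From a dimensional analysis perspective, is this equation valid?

Yes

E (energy) has dimensions [L^2 M T^-2].
V (voltage) has dimensions [I^-1 L^2 M T^-3].
C (capacitance) has dimensions [I^2 L^-2 M^-1 T^4].

Left side: [I^2 L^-2 M^-1 T^4]
Right side: [I^2 L^-2 M^-1 T^4]

Both sides have the same dimensions, so the equation is dimensionally consistent.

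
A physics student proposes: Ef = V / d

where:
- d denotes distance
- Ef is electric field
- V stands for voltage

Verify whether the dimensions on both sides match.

Yes

d (distance) has dimensions [L].
Ef (electric field) has dimensions [I^-1 L M T^-3].
V (voltage) has dimensions [I^-1 L^2 M T^-3].

Left side: [I^-1 L M T^-3]
Right side: [I^-1 L M T^-3]

Both sides have the same dimensions, so the equation is dimensionally consistent.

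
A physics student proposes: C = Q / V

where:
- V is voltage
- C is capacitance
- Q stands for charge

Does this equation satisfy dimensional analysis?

Yes

V (voltage) has dimensions [I^-1 L^2 M T^-3].
C (capacitance) has dimensions [I^2 L^-2 M^-1 T^4].
Q (charge) has dimensions [I T].

Left side: [I^2 L^-2 M^-1 T^4]
Right side: [I^2 L^-2 M^-1 T^4]

Both sides have the same dimensions, so the equation is dimensionally consistent.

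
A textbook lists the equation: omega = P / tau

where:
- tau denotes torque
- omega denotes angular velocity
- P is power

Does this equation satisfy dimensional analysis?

Yes

tau (torque) has dimensions [L^2 M T^-2].
omega (angular velocity) has dimensions [T^-1].
P (power) has dimensions [L^2 M T^-3].

Left side: [T^-1]
Right side: [T^-1]

Both sides have the same dimensions, so the equation is dimensionally consistent.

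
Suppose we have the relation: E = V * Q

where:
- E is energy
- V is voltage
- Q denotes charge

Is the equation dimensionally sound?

Yes

E (energy) has dimensions [L^2 M T^-2].
V (voltage) has dimensions [I^-1 L^2 M T^-3].
Q (charge) has dimensions [I T].

Left side: [L^2 M T^-2]
Right side: [L^2 M T^-2]

Both sides have the same dimensions, so the equation is dimensionally consistent.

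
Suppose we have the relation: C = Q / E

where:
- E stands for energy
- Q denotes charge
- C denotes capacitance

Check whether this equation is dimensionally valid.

No

E (energy) has dimensions [L^2 M T^-2].
Q (charge) has dimensions [I T].
C (capacitance) has dimensions [I^2 L^-2 M^-1 T^4].

Left side: [I^2 L^-2 M^-1 T^4]
Right side: [I L^-2 M^-1 T^3]

The two sides have different dimensions, so the equation is NOT dimensionally consistent.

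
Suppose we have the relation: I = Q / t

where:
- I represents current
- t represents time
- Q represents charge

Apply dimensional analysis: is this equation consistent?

Yes

I (current) has dimensions [I].
t (time) has dimensions [T].
Q (charge) has dimensions [I T].

Left side: [I]
Right side: [I]

Both sides have the same dimensions, so the equation is dimensionally consistent.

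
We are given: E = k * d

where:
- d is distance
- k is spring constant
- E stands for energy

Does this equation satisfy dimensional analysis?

No

d (distance) has dimensions [L].
k (spring constant) has dimensions [M T^-2].
E (energy) has dimensions [L^2 M T^-2].

Left side: [L^2 M T^-2]
Right side: [L M T^-2]

The two sides have different dimensions, so the equation is NOT dimensionally consistent.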